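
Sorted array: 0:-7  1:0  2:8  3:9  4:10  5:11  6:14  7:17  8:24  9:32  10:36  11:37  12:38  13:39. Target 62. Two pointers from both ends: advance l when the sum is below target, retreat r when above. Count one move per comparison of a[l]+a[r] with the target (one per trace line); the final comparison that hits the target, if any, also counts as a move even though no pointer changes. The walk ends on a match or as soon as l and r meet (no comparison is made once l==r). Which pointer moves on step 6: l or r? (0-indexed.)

[0,13] -7+39=32 <62 → l++
[1,13] 0+39=39 <62 → l++
[2,13] 8+39=47 <62 → l++
[3,13] 9+39=48 <62 → l++
[4,13] 10+39=49 <62 → l++
[5,13] 11+39=50 <62 → l++

l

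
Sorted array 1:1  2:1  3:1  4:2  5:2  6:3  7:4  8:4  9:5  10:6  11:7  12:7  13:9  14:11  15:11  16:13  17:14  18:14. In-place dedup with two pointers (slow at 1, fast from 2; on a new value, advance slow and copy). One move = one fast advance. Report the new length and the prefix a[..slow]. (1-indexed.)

slow=1 fast=2: a[fast]=1=a[slow] dup, fast++
slow=1 fast=3: a[fast]=1=a[slow] dup, fast++
slow=1 fast=4: a[fast]=2≠a[slow]=1 write a[2]=2, slow++,fast++
slow=2 fast=5: a[fast]=2=a[slow] dup, fast++
slow=2 fast=6: a[fast]=3≠a[slow]=2 write a[3]=3, slow++,fast++
slow=3 fast=7: a[fast]=4≠a[slow]=3 write a[4]=4, slow++,fast++
slow=4 fast=8: a[fast]=4=a[slow] dup, fast++
slow=4 fast=9: a[fast]=5≠a[slow]=4 write a[5]=5, slow++,fast++
slow=5 fast=10: a[fast]=6≠a[slow]=5 write a[6]=6, slow++,fast++
slow=6 fast=11: a[fast]=7≠a[slow]=6 write a[7]=7, slow++,fast++
slow=7 fast=12: a[fast]=7=a[slow] dup, fast++
slow=7 fast=13: a[fast]=9≠a[slow]=7 write a[8]=9, slow++,fast++
slow=8 fast=14: a[fast]=11≠a[slow]=9 write a[9]=11, slow++,fast++
slow=9 fast=15: a[fast]=11=a[slow] dup, fast++
slow=9 fast=16: a[fast]=13≠a[slow]=11 write a[10]=13, slow++,fast++
slow=10 fast=17: a[fast]=14≠a[slow]=13 write a[11]=14, slow++,fast++
slow=11 fast=18: a[fast]=14=a[slow] dup, fast++

length 11; prefix = [1, 2, 3, 4, 5, 6, 7, 9, 11, 13, 14]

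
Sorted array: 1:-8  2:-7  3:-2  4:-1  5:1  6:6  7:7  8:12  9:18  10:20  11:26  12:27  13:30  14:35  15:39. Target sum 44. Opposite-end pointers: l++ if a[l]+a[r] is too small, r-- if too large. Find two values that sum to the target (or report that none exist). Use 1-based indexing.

(18, 26)

l=1 r=15: -8+39=31 <44, l++
l=2 r=15: -7+39=32 <44, l++
l=3 r=15: -2+39=37 <44, l++
l=4 r=15: -1+39=38 <44, l++
l=5 r=15: 1+39=40 <44, l++
l=6 r=15: 6+39=45 >44, r--
l=6 r=14: 6+35=41 <44, l++
l=7 r=14: 7+35=42 <44, l++
l=8 r=14: 12+35=47 >44, r--
l=8 r=13: 12+30=42 <44, l++
l=9 r=13: 18+30=48 >44, r--
l=9 r=12: 18+27=45 >44, r--
l=9 r=11: 18+26=44, found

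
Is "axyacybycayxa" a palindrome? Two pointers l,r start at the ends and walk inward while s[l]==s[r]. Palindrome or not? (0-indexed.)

palindrome

[0,12] 'a'=='a' → l++,r--
[1,11] 'x'=='x' → l++,r--
[2,10] 'y'=='y' → l++,r--
[3,9] 'a'=='a' → l++,r--
[4,8] 'c'=='c' → l++,r--
[5,7] 'y'=='y' → l++,r--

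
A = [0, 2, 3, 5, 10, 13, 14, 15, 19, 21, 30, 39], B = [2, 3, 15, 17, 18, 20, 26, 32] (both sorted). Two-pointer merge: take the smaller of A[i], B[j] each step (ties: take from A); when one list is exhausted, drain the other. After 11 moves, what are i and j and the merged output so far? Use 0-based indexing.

i=8, j=3, merged so far=[0, 2, 2, 3, 3, 5, 10, 13, 14, 15, 15]

[i=0,j=0] A[i]=0<=B[j]=2 take 0 → i++
[i=1,j=0] A[i]=2<=B[j]=2 take 2 → i++
[i=2,j=0] A[i]=3>B[j]=2 take 2 → j++
[i=2,j=1] A[i]=3<=B[j]=3 take 3 → i++
[i=3,j=1] A[i]=5>B[j]=3 take 3 → j++
[i=3,j=2] A[i]=5<=B[j]=15 take 5 → i++
[i=4,j=2] A[i]=10<=B[j]=15 take 10 → i++
[i=5,j=2] A[i]=13<=B[j]=15 take 13 → i++
[i=6,j=2] A[i]=14<=B[j]=15 take 14 → i++
[i=7,j=2] A[i]=15<=B[j]=15 take 15 → i++
[i=8,j=2] A[i]=19>B[j]=15 take 15 → j++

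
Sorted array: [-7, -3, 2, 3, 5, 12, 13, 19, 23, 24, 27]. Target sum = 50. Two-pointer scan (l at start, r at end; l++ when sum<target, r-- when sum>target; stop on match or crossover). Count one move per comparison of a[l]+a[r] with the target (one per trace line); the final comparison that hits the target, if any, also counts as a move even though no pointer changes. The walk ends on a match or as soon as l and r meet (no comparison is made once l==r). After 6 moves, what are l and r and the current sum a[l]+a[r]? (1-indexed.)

l=7, r=11, sum=40

[1,11] -7+27=20 <50 → l++
[2,11] -3+27=24 <50 → l++
[3,11] 2+27=29 <50 → l++
[4,11] 3+27=30 <50 → l++
[5,11] 5+27=32 <50 → l++
[6,11] 12+27=39 <50 → l++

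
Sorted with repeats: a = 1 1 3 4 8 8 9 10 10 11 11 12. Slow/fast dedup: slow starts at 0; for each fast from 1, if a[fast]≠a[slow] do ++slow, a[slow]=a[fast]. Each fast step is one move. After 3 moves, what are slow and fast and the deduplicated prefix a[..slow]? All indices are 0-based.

(s=0,f=1) a[fast]=1=a[slow] dup → fast++
(s=0,f=2) a[fast]=3≠a[slow]=1 write a[1]=3 → slow++,fast++
(s=1,f=3) a[fast]=4≠a[slow]=3 write a[2]=4 → slow++,fast++

slow=2, fast=4, prefix=[1, 3, 4]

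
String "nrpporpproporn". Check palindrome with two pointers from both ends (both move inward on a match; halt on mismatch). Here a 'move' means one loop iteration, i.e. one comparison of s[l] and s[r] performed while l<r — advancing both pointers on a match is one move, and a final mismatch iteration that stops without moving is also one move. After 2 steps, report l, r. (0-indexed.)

l=2, r=11

[0,13] 'n'=='n' → l++,r--
[1,12] 'r'=='r' → l++,r--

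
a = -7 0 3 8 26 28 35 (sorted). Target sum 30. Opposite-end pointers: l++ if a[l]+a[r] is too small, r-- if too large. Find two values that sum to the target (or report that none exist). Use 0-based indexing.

[0,6] -7+35=28 <30 → l++
[1,6] 0+35=35 >30 → r--
[1,5] 0+28=28 <30 → l++
[2,5] 3+28=31 >30 → r--
[2,4] 3+26=29 <30 → l++
[3,4] 8+26=34 >30 → r--

no pair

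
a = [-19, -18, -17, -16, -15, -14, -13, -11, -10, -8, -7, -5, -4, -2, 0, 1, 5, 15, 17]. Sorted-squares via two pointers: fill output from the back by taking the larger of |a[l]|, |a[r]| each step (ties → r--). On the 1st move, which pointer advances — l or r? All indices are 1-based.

[1,19] |-19|>|17| out[19]=361 → l++

l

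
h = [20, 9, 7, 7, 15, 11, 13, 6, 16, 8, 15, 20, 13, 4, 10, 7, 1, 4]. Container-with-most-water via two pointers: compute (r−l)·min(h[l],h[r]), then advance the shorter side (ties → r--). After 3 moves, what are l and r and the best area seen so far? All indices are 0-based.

l=0, r=14, best area=105

[0,17] min(20,4)*17=68 best=68 * → r--
[0,16] min(20,1)*16=16 best=68 → r--
[0,15] min(20,7)*15=105 best=105 * → r--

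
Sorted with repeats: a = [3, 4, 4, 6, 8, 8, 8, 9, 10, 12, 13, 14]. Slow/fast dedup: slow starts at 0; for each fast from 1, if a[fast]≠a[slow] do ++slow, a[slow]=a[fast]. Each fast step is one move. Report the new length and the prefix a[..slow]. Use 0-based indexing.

length 9; prefix = [3, 4, 6, 8, 9, 10, 12, 13, 14]

slow=0 fast=1: a[fast]=4≠a[slow]=3 write a[1]=4, slow++,fast++
slow=1 fast=2: a[fast]=4=a[slow] dup, fast++
slow=1 fast=3: a[fast]=6≠a[slow]=4 write a[2]=6, slow++,fast++
slow=2 fast=4: a[fast]=8≠a[slow]=6 write a[3]=8, slow++,fast++
slow=3 fast=5: a[fast]=8=a[slow] dup, fast++
slow=3 fast=6: a[fast]=8=a[slow] dup, fast++
slow=3 fast=7: a[fast]=9≠a[slow]=8 write a[4]=9, slow++,fast++
slow=4 fast=8: a[fast]=10≠a[slow]=9 write a[5]=10, slow++,fast++
slow=5 fast=9: a[fast]=12≠a[slow]=10 write a[6]=12, slow++,fast++
slow=6 fast=10: a[fast]=13≠a[slow]=12 write a[7]=13, slow++,fast++
slow=7 fast=11: a[fast]=14≠a[slow]=13 write a[8]=14, slow++,fast++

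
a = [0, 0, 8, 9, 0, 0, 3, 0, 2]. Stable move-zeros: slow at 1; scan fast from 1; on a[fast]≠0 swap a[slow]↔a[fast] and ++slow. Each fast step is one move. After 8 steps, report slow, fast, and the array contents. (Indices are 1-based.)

slow=1 fast=1: a[fast]=0, fast++
slow=1 fast=2: a[fast]=0, fast++
slow=1 fast=3: a[fast]=8≠0 swap→a[1]=8, slow++,fast++
slow=2 fast=4: a[fast]=9≠0 swap→a[2]=9, slow++,fast++
slow=3 fast=5: a[fast]=0, fast++
slow=3 fast=6: a[fast]=0, fast++
slow=3 fast=7: a[fast]=3≠0 swap→a[3]=3, slow++,fast++
slow=4 fast=8: a[fast]=0, fast++

slow=4, fast=9, a=[8, 9, 3, 0, 0, 0, 0, 0, 2]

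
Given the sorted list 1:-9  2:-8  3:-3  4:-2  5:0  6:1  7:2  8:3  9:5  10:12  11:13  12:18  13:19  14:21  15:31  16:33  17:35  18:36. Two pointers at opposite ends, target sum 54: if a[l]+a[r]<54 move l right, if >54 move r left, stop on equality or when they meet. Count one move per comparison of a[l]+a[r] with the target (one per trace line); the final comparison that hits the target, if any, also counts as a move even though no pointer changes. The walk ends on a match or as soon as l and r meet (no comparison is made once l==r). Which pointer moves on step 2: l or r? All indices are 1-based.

l

[1,18] -9+36=27 <54 → l++
[2,18] -8+36=28 <54 → l++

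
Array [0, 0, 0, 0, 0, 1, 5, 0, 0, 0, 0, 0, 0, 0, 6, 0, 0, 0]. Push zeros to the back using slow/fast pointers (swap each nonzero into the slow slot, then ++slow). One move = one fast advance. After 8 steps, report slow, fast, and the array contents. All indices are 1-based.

slow=3, fast=9, a=[1, 5, 0, 0, 0, 0, 0, 0, 0, 0, 0, 0, 0, 0, 6, 0, 0, 0]

slow=1 fast=1: a[fast]=0, fast++
slow=1 fast=2: a[fast]=0, fast++
slow=1 fast=3: a[fast]=0, fast++
slow=1 fast=4: a[fast]=0, fast++
slow=1 fast=5: a[fast]=0, fast++
slow=1 fast=6: a[fast]=1≠0 swap→a[1]=1, slow++,fast++
slow=2 fast=7: a[fast]=5≠0 swap→a[2]=5, slow++,fast++
slow=3 fast=8: a[fast]=0, fast++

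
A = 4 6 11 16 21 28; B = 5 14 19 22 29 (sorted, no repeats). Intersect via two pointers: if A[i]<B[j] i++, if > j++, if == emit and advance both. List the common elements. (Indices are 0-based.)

[i=0,j=0] 4<5 → i++
[i=1,j=0] 6>5 → j++
[i=1,j=1] 6<14 → i++
[i=2,j=1] 11<14 → i++
[i=3,j=1] 16>14 → j++
[i=3,j=2] 16<19 → i++
[i=4,j=2] 21>19 → j++
[i=4,j=3] 21<22 → i++
[i=5,j=3] 28>22 → j++
[i=5,j=4] 28<29 → i++

intersection = []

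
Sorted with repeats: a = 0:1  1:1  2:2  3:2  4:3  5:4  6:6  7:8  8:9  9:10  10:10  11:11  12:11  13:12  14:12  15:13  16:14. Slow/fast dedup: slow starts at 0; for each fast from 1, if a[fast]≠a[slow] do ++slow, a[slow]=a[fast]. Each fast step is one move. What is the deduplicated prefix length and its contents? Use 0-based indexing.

(s=0,f=1) a[fast]=1=a[slow] dup → fast++
(s=0,f=2) a[fast]=2≠a[slow]=1 write a[1]=2 → slow++,fast++
(s=1,f=3) a[fast]=2=a[slow] dup → fast++
(s=1,f=4) a[fast]=3≠a[slow]=2 write a[2]=3 → slow++,fast++
(s=2,f=5) a[fast]=4≠a[slow]=3 write a[3]=4 → slow++,fast++
(s=3,f=6) a[fast]=6≠a[slow]=4 write a[4]=6 → slow++,fast++
(s=4,f=7) a[fast]=8≠a[slow]=6 write a[5]=8 → slow++,fast++
(s=5,f=8) a[fast]=9≠a[slow]=8 write a[6]=9 → slow++,fast++
(s=6,f=9) a[fast]=10≠a[slow]=9 write a[7]=10 → slow++,fast++
(s=7,f=10) a[fast]=10=a[slow] dup → fast++
(s=7,f=11) a[fast]=11≠a[slow]=10 write a[8]=11 → slow++,fast++
(s=8,f=12) a[fast]=11=a[slow] dup → fast++
(s=8,f=13) a[fast]=12≠a[slow]=11 write a[9]=12 → slow++,fast++
(s=9,f=14) a[fast]=12=a[slow] dup → fast++
(s=9,f=15) a[fast]=13≠a[slow]=12 write a[10]=13 → slow++,fast++
(s=10,f=16) a[fast]=14≠a[slow]=13 write a[11]=14 → slow++,fast++

length 12; prefix = [1, 2, 3, 4, 6, 8, 9, 10, 11, 12, 13, 14]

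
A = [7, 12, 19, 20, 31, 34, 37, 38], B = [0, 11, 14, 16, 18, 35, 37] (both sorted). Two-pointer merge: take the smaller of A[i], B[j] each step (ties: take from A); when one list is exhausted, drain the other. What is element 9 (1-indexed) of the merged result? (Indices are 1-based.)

i=1 j=1: A[i]=7>B[j]=0 take 0, j++
i=1 j=2: A[i]=7<=B[j]=11 take 7, i++
i=2 j=2: A[i]=12>B[j]=11 take 11, j++
i=2 j=3: A[i]=12<=B[j]=14 take 12, i++
i=3 j=3: A[i]=19>B[j]=14 take 14, j++
i=3 j=4: A[i]=19>B[j]=16 take 16, j++
i=3 j=5: A[i]=19>B[j]=18 take 18, j++
i=3 j=6: A[i]=19<=B[j]=35 take 19, i++
i=4 j=6: A[i]=20<=B[j]=35 take 20, i++
i=5 j=6: A[i]=31<=B[j]=35 take 31, i++
i=6 j=6: A[i]=34<=B[j]=35 take 34, i++
i=7 j=6: A[i]=37>B[j]=35 take 35, j++
i=7 j=7: A[i]=37<=B[j]=37 take 37, i++
i=8 j=7: A[i]=38>B[j]=37 take 37, j++
i=8 j=8: B done, take A[i]=38, i++

merged[9] = 20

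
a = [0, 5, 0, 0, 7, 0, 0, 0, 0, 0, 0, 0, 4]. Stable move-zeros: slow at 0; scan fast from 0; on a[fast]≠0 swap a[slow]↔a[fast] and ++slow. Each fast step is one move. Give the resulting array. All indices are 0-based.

(s=0,f=0) a[fast]=0 → fast++
(s=0,f=1) a[fast]=5≠0 swap→a[0]=5 → slow++,fast++
(s=1,f=2) a[fast]=0 → fast++
(s=1,f=3) a[fast]=0 → fast++
(s=1,f=4) a[fast]=7≠0 swap→a[1]=7 → slow++,fast++
(s=2,f=5) a[fast]=0 → fast++
(s=2,f=6) a[fast]=0 → fast++
(s=2,f=7) a[fast]=0 → fast++
(s=2,f=8) a[fast]=0 → fast++
(s=2,f=9) a[fast]=0 → fast++
(s=2,f=10) a[fast]=0 → fast++
(s=2,f=11) a[fast]=0 → fast++
(s=2,f=12) a[fast]=4≠0 swap→a[2]=4 → slow++,fast++

[5, 7, 4, 0, 0, 0, 0, 0, 0, 0, 0, 0, 0]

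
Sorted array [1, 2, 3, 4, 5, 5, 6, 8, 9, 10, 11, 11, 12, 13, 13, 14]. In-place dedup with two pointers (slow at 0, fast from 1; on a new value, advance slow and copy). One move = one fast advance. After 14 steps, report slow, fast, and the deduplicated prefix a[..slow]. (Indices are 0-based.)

slow=11, fast=15, prefix=[1, 2, 3, 4, 5, 6, 8, 9, 10, 11, 12, 13]

slow=0 fast=1: a[fast]=2≠a[slow]=1 write a[1]=2, slow++,fast++
slow=1 fast=2: a[fast]=3≠a[slow]=2 write a[2]=3, slow++,fast++
slow=2 fast=3: a[fast]=4≠a[slow]=3 write a[3]=4, slow++,fast++
slow=3 fast=4: a[fast]=5≠a[slow]=4 write a[4]=5, slow++,fast++
slow=4 fast=5: a[fast]=5=a[slow] dup, fast++
slow=4 fast=6: a[fast]=6≠a[slow]=5 write a[5]=6, slow++,fast++
slow=5 fast=7: a[fast]=8≠a[slow]=6 write a[6]=8, slow++,fast++
slow=6 fast=8: a[fast]=9≠a[slow]=8 write a[7]=9, slow++,fast++
slow=7 fast=9: a[fast]=10≠a[slow]=9 write a[8]=10, slow++,fast++
slow=8 fast=10: a[fast]=11≠a[slow]=10 write a[9]=11, slow++,fast++
slow=9 fast=11: a[fast]=11=a[slow] dup, fast++
slow=9 fast=12: a[fast]=12≠a[slow]=11 write a[10]=12, slow++,fast++
slow=10 fast=13: a[fast]=13≠a[slow]=12 write a[11]=13, slow++,fast++
slow=11 fast=14: a[fast]=13=a[slow] dup, fast++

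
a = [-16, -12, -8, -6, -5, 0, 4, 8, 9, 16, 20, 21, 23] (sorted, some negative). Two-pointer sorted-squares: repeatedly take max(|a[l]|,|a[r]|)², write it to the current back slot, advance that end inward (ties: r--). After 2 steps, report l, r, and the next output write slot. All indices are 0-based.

l=0, r=10, next write slot=10

[0,12] |-16|<=|23| out[12]=529 → r--
[0,11] |-16|<=|21| out[11]=441 → r--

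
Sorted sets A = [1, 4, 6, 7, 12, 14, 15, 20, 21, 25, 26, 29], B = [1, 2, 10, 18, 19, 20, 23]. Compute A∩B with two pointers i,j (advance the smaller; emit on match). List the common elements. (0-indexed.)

intersection = [1, 20]

i=0 j=0: 1==1 emit, i++,j++
i=1 j=1: 4>2, j++
i=1 j=2: 4<10, i++
i=2 j=2: 6<10, i++
i=3 j=2: 7<10, i++
i=4 j=2: 12>10, j++
i=4 j=3: 12<18, i++
i=5 j=3: 14<18, i++
i=6 j=3: 15<18, i++
i=7 j=3: 20>18, j++
i=7 j=4: 20>19, j++
i=7 j=5: 20==20 emit, i++,j++
i=8 j=6: 21<23, i++
i=9 j=6: 25>23, j++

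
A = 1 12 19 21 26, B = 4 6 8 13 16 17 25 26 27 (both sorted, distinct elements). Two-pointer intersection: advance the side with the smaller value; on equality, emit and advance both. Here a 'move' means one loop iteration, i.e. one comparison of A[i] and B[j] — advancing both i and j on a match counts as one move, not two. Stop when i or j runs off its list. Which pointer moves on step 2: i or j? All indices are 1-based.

[i=1,j=1] 1<4 → i++
[i=2,j=1] 12>4 → j++

j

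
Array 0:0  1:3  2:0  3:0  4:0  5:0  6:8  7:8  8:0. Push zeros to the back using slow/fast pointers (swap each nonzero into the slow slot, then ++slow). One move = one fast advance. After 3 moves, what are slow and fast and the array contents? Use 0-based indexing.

slow=1, fast=3, a=[3, 0, 0, 0, 0, 0, 8, 8, 0]

slow=0 fast=0: a[fast]=0, fast++
slow=0 fast=1: a[fast]=3≠0 swap→a[0]=3, slow++,fast++
slow=1 fast=2: a[fast]=0, fast++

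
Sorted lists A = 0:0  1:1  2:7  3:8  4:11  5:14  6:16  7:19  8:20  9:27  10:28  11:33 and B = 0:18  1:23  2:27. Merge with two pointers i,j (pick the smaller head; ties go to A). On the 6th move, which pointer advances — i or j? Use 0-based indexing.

i

[i=0,j=0] A[i]=0<=B[j]=18 take 0 → i++
[i=1,j=0] A[i]=1<=B[j]=18 take 1 → i++
[i=2,j=0] A[i]=7<=B[j]=18 take 7 → i++
[i=3,j=0] A[i]=8<=B[j]=18 take 8 → i++
[i=4,j=0] A[i]=11<=B[j]=18 take 11 → i++
[i=5,j=0] A[i]=14<=B[j]=18 take 14 → i++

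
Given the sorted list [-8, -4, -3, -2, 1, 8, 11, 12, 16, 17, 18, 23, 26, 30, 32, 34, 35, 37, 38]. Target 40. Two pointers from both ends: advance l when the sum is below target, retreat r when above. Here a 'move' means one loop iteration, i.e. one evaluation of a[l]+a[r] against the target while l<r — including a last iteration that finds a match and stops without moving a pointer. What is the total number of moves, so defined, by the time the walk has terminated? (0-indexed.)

10 moves

[0,18] -8+38=30 <40 → l++
[1,18] -4+38=34 <40 → l++
[2,18] -3+38=35 <40 → l++
[3,18] -2+38=36 <40 → l++
[4,18] 1+38=39 <40 → l++
[5,18] 8+38=46 >40 → r--
[5,17] 8+37=45 >40 → r--
[5,16] 8+35=43 >40 → r--
[5,15] 8+34=42 >40 → r--
[5,14] 8+32=40 → found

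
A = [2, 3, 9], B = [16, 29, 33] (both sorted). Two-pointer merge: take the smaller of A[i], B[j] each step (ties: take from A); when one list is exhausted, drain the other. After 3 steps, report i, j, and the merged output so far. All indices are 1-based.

i=4, j=1, merged so far=[2, 3, 9]

[i=1,j=1] A[i]=2<=B[j]=16 take 2 → i++
[i=2,j=1] A[i]=3<=B[j]=16 take 3 → i++
[i=3,j=1] A[i]=9<=B[j]=16 take 9 → i++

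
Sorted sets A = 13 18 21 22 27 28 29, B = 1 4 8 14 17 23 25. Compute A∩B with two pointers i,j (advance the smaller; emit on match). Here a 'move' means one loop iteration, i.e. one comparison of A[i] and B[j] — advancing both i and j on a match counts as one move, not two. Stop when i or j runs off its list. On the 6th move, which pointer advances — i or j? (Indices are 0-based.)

[i=0,j=0] 13>1 → j++
[i=0,j=1] 13>4 → j++
[i=0,j=2] 13>8 → j++
[i=0,j=3] 13<14 → i++
[i=1,j=3] 18>14 → j++
[i=1,j=4] 18>17 → j++

j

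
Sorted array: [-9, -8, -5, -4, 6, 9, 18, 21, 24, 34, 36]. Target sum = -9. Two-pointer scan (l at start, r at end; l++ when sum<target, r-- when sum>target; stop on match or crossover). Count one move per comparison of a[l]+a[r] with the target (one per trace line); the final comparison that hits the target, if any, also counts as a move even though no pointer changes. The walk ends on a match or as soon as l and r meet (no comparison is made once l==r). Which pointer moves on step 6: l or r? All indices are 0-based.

[0,10] -9+36=27 >-9 → r--
[0,9] -9+34=25 >-9 → r--
[0,8] -9+24=15 >-9 → r--
[0,7] -9+21=12 >-9 → r--
[0,6] -9+18=9 >-9 → r--
[0,5] -9+9=0 >-9 → r--

r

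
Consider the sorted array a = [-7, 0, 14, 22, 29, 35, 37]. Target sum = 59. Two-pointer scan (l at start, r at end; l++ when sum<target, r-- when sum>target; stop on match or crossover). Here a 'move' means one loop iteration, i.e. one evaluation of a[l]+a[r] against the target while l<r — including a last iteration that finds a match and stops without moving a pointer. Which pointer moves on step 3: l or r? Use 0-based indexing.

l

l=0 r=6: -7+37=30 <59, l++
l=1 r=6: 0+37=37 <59, l++
l=2 r=6: 14+37=51 <59, l++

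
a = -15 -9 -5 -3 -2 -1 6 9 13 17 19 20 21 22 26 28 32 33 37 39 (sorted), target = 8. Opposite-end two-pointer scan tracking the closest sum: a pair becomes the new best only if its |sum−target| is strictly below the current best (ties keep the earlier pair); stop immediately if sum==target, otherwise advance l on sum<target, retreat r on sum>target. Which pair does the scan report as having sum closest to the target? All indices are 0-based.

[0,19] -15+39=24 d=16 * → r--
[0,18] -15+37=22 d=14 * → r--
[0,17] -15+33=18 d=10 * → r--
[0,16] -15+32=17 d=9 * → r--
[0,15] -15+28=13 d=5 * → r--
[0,14] -15+26=11 d=3 * → r--
[0,13] -15+22=7 d=1 * → l++
[1,13] -9+22=13 d=5 → r--
[1,12] -9+21=12 d=4 → r--
[1,11] -9+20=11 d=3 → r--
[1,10] -9+19=10 d=2 → r--
[1,9] -9+17=8 d=0 * → stop

pair (-9, 17) with sum 8 (|Δ|=0)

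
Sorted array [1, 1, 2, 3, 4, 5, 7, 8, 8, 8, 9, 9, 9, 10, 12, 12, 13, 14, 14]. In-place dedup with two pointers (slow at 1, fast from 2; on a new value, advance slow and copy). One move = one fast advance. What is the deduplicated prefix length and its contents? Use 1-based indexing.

(s=1,f=2) a[fast]=1=a[slow] dup → fast++
(s=1,f=3) a[fast]=2≠a[slow]=1 write a[2]=2 → slow++,fast++
(s=2,f=4) a[fast]=3≠a[slow]=2 write a[3]=3 → slow++,fast++
(s=3,f=5) a[fast]=4≠a[slow]=3 write a[4]=4 → slow++,fast++
(s=4,f=6) a[fast]=5≠a[slow]=4 write a[5]=5 → slow++,fast++
(s=5,f=7) a[fast]=7≠a[slow]=5 write a[6]=7 → slow++,fast++
(s=6,f=8) a[fast]=8≠a[slow]=7 write a[7]=8 → slow++,fast++
(s=7,f=9) a[fast]=8=a[slow] dup → fast++
(s=7,f=10) a[fast]=8=a[slow] dup → fast++
(s=7,f=11) a[fast]=9≠a[slow]=8 write a[8]=9 → slow++,fast++
(s=8,f=12) a[fast]=9=a[slow] dup → fast++
(s=8,f=13) a[fast]=9=a[slow] dup → fast++
(s=8,f=14) a[fast]=10≠a[slow]=9 write a[9]=10 → slow++,fast++
(s=9,f=15) a[fast]=12≠a[slow]=10 write a[10]=12 → slow++,fast++
(s=10,f=16) a[fast]=12=a[slow] dup → fast++
(s=10,f=17) a[fast]=13≠a[slow]=12 write a[11]=13 → slow++,fast++
(s=11,f=18) a[fast]=14≠a[slow]=13 write a[12]=14 → slow++,fast++
(s=12,f=19) a[fast]=14=a[slow] dup → fast++

length 12; prefix = [1, 2, 3, 4, 5, 7, 8, 9, 10, 12, 13, 14]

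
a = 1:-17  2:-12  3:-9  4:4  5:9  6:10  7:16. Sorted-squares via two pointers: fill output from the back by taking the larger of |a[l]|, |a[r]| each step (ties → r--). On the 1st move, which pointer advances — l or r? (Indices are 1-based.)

l

l=1 r=7: |-17|>|16| out[7]=289, l++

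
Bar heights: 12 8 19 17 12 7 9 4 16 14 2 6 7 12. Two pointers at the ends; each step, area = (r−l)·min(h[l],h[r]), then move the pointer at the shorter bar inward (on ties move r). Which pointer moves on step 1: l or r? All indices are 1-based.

r

[1,14] min(12,12)*13=156 best=156 * → r--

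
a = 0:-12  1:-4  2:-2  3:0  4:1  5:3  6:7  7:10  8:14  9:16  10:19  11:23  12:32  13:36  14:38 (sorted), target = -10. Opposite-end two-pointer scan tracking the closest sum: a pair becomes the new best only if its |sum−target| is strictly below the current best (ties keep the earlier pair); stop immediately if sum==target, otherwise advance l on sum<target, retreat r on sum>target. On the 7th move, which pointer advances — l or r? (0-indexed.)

r

[0,14] -12+38=26 d=36 * → r--
[0,13] -12+36=24 d=34 * → r--
[0,12] -12+32=20 d=30 * → r--
[0,11] -12+23=11 d=21 * → r--
[0,10] -12+19=7 d=17 * → r--
[0,9] -12+16=4 d=14 * → r--
[0,8] -12+14=2 d=12 * → r--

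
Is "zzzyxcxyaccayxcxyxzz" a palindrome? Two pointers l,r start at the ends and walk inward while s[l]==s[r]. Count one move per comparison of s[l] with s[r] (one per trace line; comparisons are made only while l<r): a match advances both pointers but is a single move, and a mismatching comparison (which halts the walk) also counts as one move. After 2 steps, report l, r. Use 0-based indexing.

l=0 r=19: 'z'=='z', l++,r--
l=1 r=18: 'z'=='z', l++,r--

l=2, r=17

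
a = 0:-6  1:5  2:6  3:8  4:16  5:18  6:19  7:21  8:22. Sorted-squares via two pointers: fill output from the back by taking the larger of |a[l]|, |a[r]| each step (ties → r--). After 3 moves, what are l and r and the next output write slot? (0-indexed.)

l=0, r=5, next write slot=5

[0,8] |-6|<=|22| out[8]=484 → r--
[0,7] |-6|<=|21| out[7]=441 → r--
[0,6] |-6|<=|19| out[6]=361 → r--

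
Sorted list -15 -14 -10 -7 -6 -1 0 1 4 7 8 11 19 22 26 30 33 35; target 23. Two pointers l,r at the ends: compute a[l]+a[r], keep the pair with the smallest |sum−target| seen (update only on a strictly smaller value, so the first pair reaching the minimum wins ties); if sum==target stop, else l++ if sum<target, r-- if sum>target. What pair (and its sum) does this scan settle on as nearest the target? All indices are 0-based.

l=0 r=17: -15+35=20 d=3 *, l++
l=1 r=17: -14+35=21 d=2 *, l++
l=2 r=17: -10+35=25 d=2, r--
l=2 r=16: -10+33=23 d=0 *, stop

pair (-10, 33) with sum 23 (|Δ|=0)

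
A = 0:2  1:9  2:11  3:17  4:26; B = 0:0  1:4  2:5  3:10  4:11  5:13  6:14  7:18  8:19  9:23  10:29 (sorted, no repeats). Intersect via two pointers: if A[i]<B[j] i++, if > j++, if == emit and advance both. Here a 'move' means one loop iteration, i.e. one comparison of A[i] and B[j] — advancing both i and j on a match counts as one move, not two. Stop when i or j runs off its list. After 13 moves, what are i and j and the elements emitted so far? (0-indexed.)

i=4, j=10, emitted=[11]

i=0 j=0: 2>0, j++
i=0 j=1: 2<4, i++
i=1 j=1: 9>4, j++
i=1 j=2: 9>5, j++
i=1 j=3: 9<10, i++
i=2 j=3: 11>10, j++
i=2 j=4: 11==11 emit, i++,j++
i=3 j=5: 17>13, j++
i=3 j=6: 17>14, j++
i=3 j=7: 17<18, i++
i=4 j=7: 26>18, j++
i=4 j=8: 26>19, j++
i=4 j=9: 26>23, j++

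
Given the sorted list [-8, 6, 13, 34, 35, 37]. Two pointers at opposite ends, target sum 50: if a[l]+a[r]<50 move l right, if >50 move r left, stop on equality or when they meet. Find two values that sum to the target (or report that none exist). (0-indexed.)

(13, 37)

[0,5] -8+37=29 <50 → l++
[1,5] 6+37=43 <50 → l++
[2,5] 13+37=50 → found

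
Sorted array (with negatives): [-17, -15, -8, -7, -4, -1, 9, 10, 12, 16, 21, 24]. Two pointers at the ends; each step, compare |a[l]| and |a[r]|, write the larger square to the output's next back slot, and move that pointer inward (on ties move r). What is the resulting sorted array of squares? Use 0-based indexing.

[0,11] |-17|<=|24| out[11]=576 → r--
[0,10] |-17|<=|21| out[10]=441 → r--
[0,9] |-17|>|16| out[9]=289 → l++
[1,9] |-15|<=|16| out[8]=256 → r--
[1,8] |-15|>|12| out[7]=225 → l++
[2,8] |-8|<=|12| out[6]=144 → r--
[2,7] |-8|<=|10| out[5]=100 → r--
[2,6] |-8|<=|9| out[4]=81 → r--
[2,5] |-8|>|-1| out[3]=64 → l++
[3,5] |-7|>|-1| out[2]=49 → l++
[4,5] |-4|>|-1| out[1]=16 → l++
[5,5] |-1|<=|-1| out[0]=1 → r--

[1, 16, 49, 64, 81, 100, 144, 225, 256, 289, 441, 576]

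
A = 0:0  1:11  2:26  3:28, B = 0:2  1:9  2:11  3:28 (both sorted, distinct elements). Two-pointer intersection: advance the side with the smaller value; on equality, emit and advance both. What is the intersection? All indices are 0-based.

intersection = [11, 28]

i=0 j=0: 0<2, i++
i=1 j=0: 11>2, j++
i=1 j=1: 11>9, j++
i=1 j=2: 11==11 emit, i++,j++
i=2 j=3: 26<28, i++
i=3 j=3: 28==28 emit, i++,j++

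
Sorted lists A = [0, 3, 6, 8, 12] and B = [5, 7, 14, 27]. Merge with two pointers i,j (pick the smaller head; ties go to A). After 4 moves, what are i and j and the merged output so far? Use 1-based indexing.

i=4, j=2, merged so far=[0, 3, 5, 6]

i=1 j=1: A[i]=0<=B[j]=5 take 0, i++
i=2 j=1: A[i]=3<=B[j]=5 take 3, i++
i=3 j=1: A[i]=6>B[j]=5 take 5, j++
i=3 j=2: A[i]=6<=B[j]=7 take 6, i++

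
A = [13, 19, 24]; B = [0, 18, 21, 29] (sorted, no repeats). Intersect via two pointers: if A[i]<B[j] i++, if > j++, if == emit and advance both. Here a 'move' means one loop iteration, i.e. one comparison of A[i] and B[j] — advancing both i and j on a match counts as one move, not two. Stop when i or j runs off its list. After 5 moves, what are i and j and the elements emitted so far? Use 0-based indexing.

[i=0,j=0] 13>0 → j++
[i=0,j=1] 13<18 → i++
[i=1,j=1] 19>18 → j++
[i=1,j=2] 19<21 → i++
[i=2,j=2] 24>21 → j++

i=2, j=3, emitted=[]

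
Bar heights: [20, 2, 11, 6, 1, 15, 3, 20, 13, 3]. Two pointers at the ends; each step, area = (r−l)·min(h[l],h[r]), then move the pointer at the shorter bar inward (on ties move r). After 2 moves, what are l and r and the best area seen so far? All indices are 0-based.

l=0, r=7, best area=104

l=0 r=9: min(20,3)*9=27 best=27 *, r--
l=0 r=8: min(20,13)*8=104 best=104 *, r--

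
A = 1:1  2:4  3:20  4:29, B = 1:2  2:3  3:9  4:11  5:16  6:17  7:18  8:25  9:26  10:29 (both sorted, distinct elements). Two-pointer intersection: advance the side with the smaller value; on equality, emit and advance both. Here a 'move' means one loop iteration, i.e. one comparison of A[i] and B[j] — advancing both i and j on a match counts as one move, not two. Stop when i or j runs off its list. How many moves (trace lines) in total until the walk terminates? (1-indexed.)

i=1 j=1: 1<2, i++
i=2 j=1: 4>2, j++
i=2 j=2: 4>3, j++
i=2 j=3: 4<9, i++
i=3 j=3: 20>9, j++
i=3 j=4: 20>11, j++
i=3 j=5: 20>16, j++
i=3 j=6: 20>17, j++
i=3 j=7: 20>18, j++
i=3 j=8: 20<25, i++
i=4 j=8: 29>25, j++
i=4 j=9: 29>26, j++
i=4 j=10: 29==29 emit, i++,j++

13 moves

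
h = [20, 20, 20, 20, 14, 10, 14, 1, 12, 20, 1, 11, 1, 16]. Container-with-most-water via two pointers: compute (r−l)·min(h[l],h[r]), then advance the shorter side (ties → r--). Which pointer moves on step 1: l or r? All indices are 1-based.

r

l=1 r=14: min(20,16)*13=208 best=208 *, r--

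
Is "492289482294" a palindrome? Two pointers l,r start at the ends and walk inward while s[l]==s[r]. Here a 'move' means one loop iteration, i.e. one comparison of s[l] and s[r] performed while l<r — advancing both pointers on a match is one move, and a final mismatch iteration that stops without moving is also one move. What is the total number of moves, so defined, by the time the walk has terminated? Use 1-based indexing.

l=1 r=12: '4'=='4', l++,r--
l=2 r=11: '9'=='9', l++,r--
l=3 r=10: '2'=='2', l++,r--
l=4 r=9: '2'=='2', l++,r--
l=5 r=8: '8'=='8', l++,r--
l=6 r=7: '9'!='4', stop

6 moves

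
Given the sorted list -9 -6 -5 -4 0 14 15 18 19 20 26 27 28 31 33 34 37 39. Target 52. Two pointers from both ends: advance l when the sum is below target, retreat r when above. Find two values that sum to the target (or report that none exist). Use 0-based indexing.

[0,17] -9+39=30 <52 → l++
[1,17] -6+39=33 <52 → l++
[2,17] -5+39=34 <52 → l++
[3,17] -4+39=35 <52 → l++
[4,17] 0+39=39 <52 → l++
[5,17] 14+39=53 >52 → r--
[5,16] 14+37=51 <52 → l++
[6,16] 15+37=52 → found

(15, 37)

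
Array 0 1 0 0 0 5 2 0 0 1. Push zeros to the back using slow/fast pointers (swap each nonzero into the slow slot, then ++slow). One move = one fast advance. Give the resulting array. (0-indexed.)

[1, 5, 2, 1, 0, 0, 0, 0, 0, 0]

(s=0,f=0) a[fast]=0 → fast++
(s=0,f=1) a[fast]=1≠0 swap→a[0]=1 → slow++,fast++
(s=1,f=2) a[fast]=0 → fast++
(s=1,f=3) a[fast]=0 → fast++
(s=1,f=4) a[fast]=0 → fast++
(s=1,f=5) a[fast]=5≠0 swap→a[1]=5 → slow++,fast++
(s=2,f=6) a[fast]=2≠0 swap→a[2]=2 → slow++,fast++
(s=3,f=7) a[fast]=0 → fast++
(s=3,f=8) a[fast]=0 → fast++
(s=3,f=9) a[fast]=1≠0 swap→a[3]=1 → slow++,fast++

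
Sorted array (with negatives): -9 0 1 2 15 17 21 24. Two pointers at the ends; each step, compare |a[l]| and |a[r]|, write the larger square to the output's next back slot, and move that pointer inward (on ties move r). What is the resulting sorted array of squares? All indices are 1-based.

[0, 1, 4, 81, 225, 289, 441, 576]

l=1 r=8: |-9|<=|24| out[8]=576, r--
l=1 r=7: |-9|<=|21| out[7]=441, r--
l=1 r=6: |-9|<=|17| out[6]=289, r--
l=1 r=5: |-9|<=|15| out[5]=225, r--
l=1 r=4: |-9|>|2| out[4]=81, l++
l=2 r=4: |0|<=|2| out[3]=4, r--
l=2 r=3: |0|<=|1| out[2]=1, r--
l=2 r=2: |0|<=|0| out[1]=0, r--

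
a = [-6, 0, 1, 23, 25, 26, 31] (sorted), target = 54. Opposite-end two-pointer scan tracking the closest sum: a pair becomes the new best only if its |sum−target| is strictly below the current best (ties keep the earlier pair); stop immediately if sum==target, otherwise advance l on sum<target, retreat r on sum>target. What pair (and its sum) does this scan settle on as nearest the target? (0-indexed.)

l=0 r=6: -6+31=25 d=29 *, l++
l=1 r=6: 0+31=31 d=23 *, l++
l=2 r=6: 1+31=32 d=22 *, l++
l=3 r=6: 23+31=54 d=0 *, stop

pair (23, 31) with sum 54 (|Δ|=0)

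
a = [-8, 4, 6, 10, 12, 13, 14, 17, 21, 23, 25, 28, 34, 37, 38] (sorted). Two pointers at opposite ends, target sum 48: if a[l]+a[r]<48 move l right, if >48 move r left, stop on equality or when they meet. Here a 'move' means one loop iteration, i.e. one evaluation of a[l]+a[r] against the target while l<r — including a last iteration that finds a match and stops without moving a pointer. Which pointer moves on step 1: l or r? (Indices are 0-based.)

[0,14] -8+38=30 <48 → l++

l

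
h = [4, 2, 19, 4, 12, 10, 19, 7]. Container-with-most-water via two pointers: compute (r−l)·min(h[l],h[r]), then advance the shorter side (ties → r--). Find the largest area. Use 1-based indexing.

[1,8] min(4,7)*7=28 best=28 * → l++
[2,8] min(2,7)*6=12 best=28 → l++
[3,8] min(19,7)*5=35 best=35 * → r--
[3,7] min(19,19)*4=76 best=76 * → r--
[3,6] min(19,10)*3=30 best=76 → r--
[3,5] min(19,12)*2=24 best=76 → r--
[3,4] min(19,4)*1=4 best=76 → r--

max area = 76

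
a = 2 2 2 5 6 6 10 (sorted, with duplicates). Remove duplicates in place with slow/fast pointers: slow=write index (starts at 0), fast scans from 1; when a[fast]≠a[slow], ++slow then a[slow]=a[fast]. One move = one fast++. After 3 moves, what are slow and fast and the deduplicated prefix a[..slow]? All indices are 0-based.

slow=0 fast=1: a[fast]=2=a[slow] dup, fast++
slow=0 fast=2: a[fast]=2=a[slow] dup, fast++
slow=0 fast=3: a[fast]=5≠a[slow]=2 write a[1]=5, slow++,fast++

slow=1, fast=4, prefix=[2, 5]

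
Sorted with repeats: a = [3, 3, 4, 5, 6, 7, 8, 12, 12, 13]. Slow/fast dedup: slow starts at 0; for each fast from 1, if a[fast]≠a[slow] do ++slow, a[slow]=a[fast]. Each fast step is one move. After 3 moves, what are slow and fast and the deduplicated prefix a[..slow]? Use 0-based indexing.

slow=2, fast=4, prefix=[3, 4, 5]

slow=0 fast=1: a[fast]=3=a[slow] dup, fast++
slow=0 fast=2: a[fast]=4≠a[slow]=3 write a[1]=4, slow++,fast++
slow=1 fast=3: a[fast]=5≠a[slow]=4 write a[2]=5, slow++,fast++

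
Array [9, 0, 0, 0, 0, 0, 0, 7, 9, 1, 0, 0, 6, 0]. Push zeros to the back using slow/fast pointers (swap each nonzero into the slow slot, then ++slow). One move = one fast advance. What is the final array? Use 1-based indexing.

slow=1 fast=1: a[fast]=9≠0 swap→a[1]=9, slow++,fast++
slow=2 fast=2: a[fast]=0, fast++
slow=2 fast=3: a[fast]=0, fast++
slow=2 fast=4: a[fast]=0, fast++
slow=2 fast=5: a[fast]=0, fast++
slow=2 fast=6: a[fast]=0, fast++
slow=2 fast=7: a[fast]=0, fast++
slow=2 fast=8: a[fast]=7≠0 swap→a[2]=7, slow++,fast++
slow=3 fast=9: a[fast]=9≠0 swap→a[3]=9, slow++,fast++
slow=4 fast=10: a[fast]=1≠0 swap→a[4]=1, slow++,fast++
slow=5 fast=11: a[fast]=0, fast++
slow=5 fast=12: a[fast]=0, fast++
slow=5 fast=13: a[fast]=6≠0 swap→a[5]=6, slow++,fast++
slow=6 fast=14: a[fast]=0, fast++

[9, 7, 9, 1, 6, 0, 0, 0, 0, 0, 0, 0, 0, 0]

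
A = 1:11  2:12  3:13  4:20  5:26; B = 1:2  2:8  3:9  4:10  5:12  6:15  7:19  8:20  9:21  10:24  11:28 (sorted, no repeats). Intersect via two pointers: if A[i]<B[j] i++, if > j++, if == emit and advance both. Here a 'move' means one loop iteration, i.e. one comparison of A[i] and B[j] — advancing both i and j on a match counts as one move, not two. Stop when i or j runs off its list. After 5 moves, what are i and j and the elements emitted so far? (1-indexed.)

i=2, j=5, emitted=[]

i=1 j=1: 11>2, j++
i=1 j=2: 11>8, j++
i=1 j=3: 11>9, j++
i=1 j=4: 11>10, j++
i=1 j=5: 11<12, i++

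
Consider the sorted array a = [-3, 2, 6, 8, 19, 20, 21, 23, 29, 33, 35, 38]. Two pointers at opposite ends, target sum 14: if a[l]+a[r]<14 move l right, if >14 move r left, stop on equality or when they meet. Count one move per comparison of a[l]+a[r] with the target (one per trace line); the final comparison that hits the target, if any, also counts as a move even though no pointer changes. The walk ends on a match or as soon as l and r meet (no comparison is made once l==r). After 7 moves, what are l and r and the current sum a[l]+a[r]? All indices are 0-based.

l=0, r=4, sum=16

[0,11] -3+38=35 >14 → r--
[0,10] -3+35=32 >14 → r--
[0,9] -3+33=30 >14 → r--
[0,8] -3+29=26 >14 → r--
[0,7] -3+23=20 >14 → r--
[0,6] -3+21=18 >14 → r--
[0,5] -3+20=17 >14 → r--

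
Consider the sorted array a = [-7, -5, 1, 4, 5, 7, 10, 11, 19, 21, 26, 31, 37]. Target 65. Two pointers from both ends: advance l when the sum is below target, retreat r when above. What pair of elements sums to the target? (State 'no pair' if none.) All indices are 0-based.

l=0 r=12: -7+37=30 <65, l++
l=1 r=12: -5+37=32 <65, l++
l=2 r=12: 1+37=38 <65, l++
l=3 r=12: 4+37=41 <65, l++
l=4 r=12: 5+37=42 <65, l++
l=5 r=12: 7+37=44 <65, l++
l=6 r=12: 10+37=47 <65, l++
l=7 r=12: 11+37=48 <65, l++
l=8 r=12: 19+37=56 <65, l++
l=9 r=12: 21+37=58 <65, l++
l=10 r=12: 26+37=63 <65, l++
l=11 r=12: 31+37=68 >65, r--

no pair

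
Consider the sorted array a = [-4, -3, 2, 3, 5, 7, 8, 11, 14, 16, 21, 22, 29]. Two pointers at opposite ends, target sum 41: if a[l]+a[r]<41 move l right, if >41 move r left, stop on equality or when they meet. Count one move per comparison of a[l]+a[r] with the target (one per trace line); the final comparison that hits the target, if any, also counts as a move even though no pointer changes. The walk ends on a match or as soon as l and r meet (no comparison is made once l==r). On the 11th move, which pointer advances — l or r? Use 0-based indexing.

l=0 r=12: -4+29=25 <41, l++
l=1 r=12: -3+29=26 <41, l++
l=2 r=12: 2+29=31 <41, l++
l=3 r=12: 3+29=32 <41, l++
l=4 r=12: 5+29=34 <41, l++
l=5 r=12: 7+29=36 <41, l++
l=6 r=12: 8+29=37 <41, l++
l=7 r=12: 11+29=40 <41, l++
l=8 r=12: 14+29=43 >41, r--
l=8 r=11: 14+22=36 <41, l++
l=9 r=11: 16+22=38 <41, l++

l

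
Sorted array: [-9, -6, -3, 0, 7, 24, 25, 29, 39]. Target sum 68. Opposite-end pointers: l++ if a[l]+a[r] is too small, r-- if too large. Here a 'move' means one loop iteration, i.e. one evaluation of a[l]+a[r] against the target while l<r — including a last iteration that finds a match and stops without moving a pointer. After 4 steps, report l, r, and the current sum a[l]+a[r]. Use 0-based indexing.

l=0 r=8: -9+39=30 <68, l++
l=1 r=8: -6+39=33 <68, l++
l=2 r=8: -3+39=36 <68, l++
l=3 r=8: 0+39=39 <68, l++

l=4, r=8, sum=46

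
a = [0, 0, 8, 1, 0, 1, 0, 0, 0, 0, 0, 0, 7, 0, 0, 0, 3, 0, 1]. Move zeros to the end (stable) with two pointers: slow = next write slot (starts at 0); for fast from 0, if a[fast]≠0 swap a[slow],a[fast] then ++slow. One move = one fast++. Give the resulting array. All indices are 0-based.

[8, 1, 1, 7, 3, 1, 0, 0, 0, 0, 0, 0, 0, 0, 0, 0, 0, 0, 0]

slow=0 fast=0: a[fast]=0, fast++
slow=0 fast=1: a[fast]=0, fast++
slow=0 fast=2: a[fast]=8≠0 swap→a[0]=8, slow++,fast++
slow=1 fast=3: a[fast]=1≠0 swap→a[1]=1, slow++,fast++
slow=2 fast=4: a[fast]=0, fast++
slow=2 fast=5: a[fast]=1≠0 swap→a[2]=1, slow++,fast++
slow=3 fast=6: a[fast]=0, fast++
slow=3 fast=7: a[fast]=0, fast++
slow=3 fast=8: a[fast]=0, fast++
slow=3 fast=9: a[fast]=0, fast++
slow=3 fast=10: a[fast]=0, fast++
slow=3 fast=11: a[fast]=0, fast++
slow=3 fast=12: a[fast]=7≠0 swap→a[3]=7, slow++,fast++
slow=4 fast=13: a[fast]=0, fast++
slow=4 fast=14: a[fast]=0, fast++
slow=4 fast=15: a[fast]=0, fast++
slow=4 fast=16: a[fast]=3≠0 swap→a[4]=3, slow++,fast++
slow=5 fast=17: a[fast]=0, fast++
slow=5 fast=18: a[fast]=1≠0 swap→a[5]=1, slow++,fast++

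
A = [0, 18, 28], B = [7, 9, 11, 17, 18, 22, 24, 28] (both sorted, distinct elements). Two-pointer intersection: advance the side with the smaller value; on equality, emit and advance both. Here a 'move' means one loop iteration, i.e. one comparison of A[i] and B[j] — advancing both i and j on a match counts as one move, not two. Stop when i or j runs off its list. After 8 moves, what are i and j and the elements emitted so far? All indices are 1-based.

[i=1,j=1] 0<7 → i++
[i=2,j=1] 18>7 → j++
[i=2,j=2] 18>9 → j++
[i=2,j=3] 18>11 → j++
[i=2,j=4] 18>17 → j++
[i=2,j=5] 18==18 emit → i++,j++
[i=3,j=6] 28>22 → j++
[i=3,j=7] 28>24 → j++

i=3, j=8, emitted=[18]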